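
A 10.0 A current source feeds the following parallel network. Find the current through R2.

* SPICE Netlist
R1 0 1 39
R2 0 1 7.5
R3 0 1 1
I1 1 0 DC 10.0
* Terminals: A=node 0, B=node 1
All resistors sit directly between nodes 0 and 1, so they are in parallel and share one voltage V; the full source current 10 A splits among them.
1/R_par = 1/39 + 1/7.5 + 1/1 = 1.159 S  =>  R_par = 0.8628 Ω
V = I × R_par = 10 × 0.8628 = 8.628 V
I_R2 = V/R2 = 8.628/7.5 = 1.15 A

Final answer: 1.15 A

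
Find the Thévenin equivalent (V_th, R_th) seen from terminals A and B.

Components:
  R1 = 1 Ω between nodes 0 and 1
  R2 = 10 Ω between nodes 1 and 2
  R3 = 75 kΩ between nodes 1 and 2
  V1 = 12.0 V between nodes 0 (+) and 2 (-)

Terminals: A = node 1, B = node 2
Step 1 — V_th is the open-circuit voltage V_A - V_B (nothing connected across the terminals).
Nodal analysis, taking node 2 as the 0 V reference.
Source V1 fixes V_0 = 12 V.
KCL at each unknown node (sum of currents leaving = 0; resistances in Ω):
  Node 1: (V_1 - 12)/1 + (V_1 - 0)/10 + (V_1 - 0)/75000 = 0
Collecting terms: 1.1 × V_1 = 12  =>  V_1 = 10.91 V
V_th = V_1 - V_2 = 10.91 - 0 = 10.91 V
Step 2 — R_th: zero the source — replace V1 by a short circuit (node 2 merges into node 0) — and find the resistance seen between A (node 1) and B (node 0).
Reduce the network between node 1 (A) and node 0 (B) by series/parallel combination:
  Rp1 = R1 ‖ R2 ‖ R3 (parallel, all between nodes 0 and 1) = 1/(1/1 + 1/10 + 1/75000) = 0.9091 Ω
R_th = 0.9091 Ω

Final answer: V_th = 10.91 V, R_th = 0.9091 Ω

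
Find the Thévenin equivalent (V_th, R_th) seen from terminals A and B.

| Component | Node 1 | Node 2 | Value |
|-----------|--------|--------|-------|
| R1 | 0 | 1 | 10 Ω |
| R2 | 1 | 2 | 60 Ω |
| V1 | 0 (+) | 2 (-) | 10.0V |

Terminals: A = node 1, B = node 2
Step 1 — V_th is the open-circuit voltage V_A - V_B (nothing connected across the terminals).
Nodal analysis, taking node 2 as the 0 V reference.
Source V1 fixes V_0 = 10 V.
KCL at each unknown node (sum of currents leaving = 0; resistances in Ω):
  Node 1: (V_1 - 10)/10 + (V_1 - 0)/60 = 0
Collecting terms: 0.1167 × V_1 = 1  =>  V_1 = 8.571 V
V_th = V_1 - V_2 = 8.571 - 0 = 8.571 V
Step 2 — R_th: zero the source — replace V1 by a short circuit (node 2 merges into node 0) — and find the resistance seen between A (node 1) and B (node 0).
Reduce the network between node 1 (A) and node 0 (B) by series/parallel combination:
  Rp1 = R1 ‖ R2 (parallel, both between nodes 0 and 1) = 1/(1/10 + 1/60) = 8.571 Ω
R_th = 8.571 Ω

Final answer: V_th = 8.571 V, R_th = 8.571 Ω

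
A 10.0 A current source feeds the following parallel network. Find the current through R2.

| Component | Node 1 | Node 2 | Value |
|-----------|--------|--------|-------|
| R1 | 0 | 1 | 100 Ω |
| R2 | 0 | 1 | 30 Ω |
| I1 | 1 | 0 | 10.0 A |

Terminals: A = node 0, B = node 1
All resistors sit directly between nodes 0 and 1, so they are in parallel and share one voltage V; the full source current 10 A splits among them.
1/R_par = 1/100 + 1/30 = 0.04333 S  =>  R_par = 23.08 Ω
V = I × R_par = 10 × 23.08 = 230.8 V
I_R2 = V/R2 = 230.8/30 = 7.692 A

Final answer: 7.692 A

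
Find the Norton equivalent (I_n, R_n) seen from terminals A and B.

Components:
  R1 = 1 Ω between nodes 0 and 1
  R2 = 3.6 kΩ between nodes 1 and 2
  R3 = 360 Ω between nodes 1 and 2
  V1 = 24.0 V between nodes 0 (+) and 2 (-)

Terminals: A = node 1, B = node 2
Find the Thévenin equivalent first; then I_n = V_th/R_th and R_n = R_th.
Step 1 — V_th is the open-circuit voltage V_A - V_B (nothing connected across the terminals).
Nodal analysis, taking node 2 as the 0 V reference.
Source V1 fixes V_0 = 24 V.
KCL at each unknown node (sum of currents leaving = 0; resistances in Ω):
  Node 1: (V_1 - 24)/1 + (V_1 - 0)/3600 + (V_1 - 0)/360 = 0
Collecting terms: 1.003 × V_1 = 24  =>  V_1 = 23.93 V
V_th = V_1 - V_2 = 23.93 - 0 = 23.93 V
Step 2 — R_th: zero the source — replace V1 by a short circuit (node 2 merges into node 0) — and find the resistance seen between A (node 1) and B (node 0).
Reduce the network between node 1 (A) and node 0 (B) by series/parallel combination:
  Rp1 = R1 ‖ R2 ‖ R3 (parallel, all between nodes 0 and 1) = 1/(1/1 + 1/3600 + 1/360) = 0.997 Ω
R_th = 0.997 Ω
I_n = V_th/R_th = 23.93/0.997 = 24 A, and R_n = R_th = 0.997 Ω

Final answer: I_n = 24 A, R_n = 0.997 Ω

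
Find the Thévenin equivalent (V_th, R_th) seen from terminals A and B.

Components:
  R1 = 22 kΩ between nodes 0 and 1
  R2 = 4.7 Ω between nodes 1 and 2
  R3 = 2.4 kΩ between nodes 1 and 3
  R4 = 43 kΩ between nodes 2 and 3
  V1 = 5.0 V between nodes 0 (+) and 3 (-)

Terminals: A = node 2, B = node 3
Step 1 — V_th is the open-circuit voltage V_A - V_B (nothing connected across the terminals).
Nodal analysis, taking node 3 as the 0 V reference.
Source V1 fixes V_0 = 5 V.
KCL at each unknown node (sum of currents leaving = 0; resistances in Ω):
  Node 1: (V_1 - 5)/22000 + (V_1 - V_2)/4.7 + (V_1 - 0)/2400 = 0
  Node 2: (V_2 - V_1)/4.7 + (V_2 - 0)/43000 = 0
Collecting terms (coefficients in siemens):
  0.2132·V_1 - 0.2128·V_2 = 0.0002273
  0.2128·V_2 - 0.2128·V_1 = 0
Determinant D = (0.2132)(0.2128) - (-0.2128)(-0.2128) = 0.0001033
V_1 = [(0.0002273)(0.2128) - (-0.2128)(0)]/D = 0.4682 V
V_2 = [(0.2132)(0) - (0.0002273)(-0.2128)]/D = 0.4682 V
V_th = V_2 - V_3 = 0.4682 - 0 = 0.4682 V
Step 2 — R_th: zero the source — replace V1 by a short circuit (node 3 merges into node 0) — and find the resistance seen between A (node 2) and B (node 0).
Reduce the network between node 2 (A) and node 0 (B) by series/parallel combination:
  Rp1 = R1 ‖ R3 (parallel, both between nodes 0 and 1) = 1/(1/22000 + 1/2400) = 2164 Ω
  Rs1 = R2 + Rp1 (series, joined only at node 1) = 4.7 + 2164 = 2169 Ω
  Rp2 = R4 ‖ Rs1 (parallel, both between nodes 0 and 2) = 1/(1/43000 + 1/2169) = 2065 Ω
R_th = 2.065 kΩ

Final answer: V_th = 0.4682 V, R_th = 2.065 kΩ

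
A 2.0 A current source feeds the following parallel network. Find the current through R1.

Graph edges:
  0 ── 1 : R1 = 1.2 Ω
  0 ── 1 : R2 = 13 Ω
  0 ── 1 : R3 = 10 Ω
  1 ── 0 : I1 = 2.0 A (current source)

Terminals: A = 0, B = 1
All resistors sit directly between nodes 0 and 1, so they are in parallel and share one voltage V; the full source current 2 A splits among them.
1/R_par = 1/1.2 + 1/13 + 1/10 = 1.01 S  =>  R_par = 0.9898 Ω
V = I × R_par = 2 × 0.9898 = 1.98 V
I_R1 = V/R1 = 1.98/1.2 = 1.65 A

Final answer: 1.65 A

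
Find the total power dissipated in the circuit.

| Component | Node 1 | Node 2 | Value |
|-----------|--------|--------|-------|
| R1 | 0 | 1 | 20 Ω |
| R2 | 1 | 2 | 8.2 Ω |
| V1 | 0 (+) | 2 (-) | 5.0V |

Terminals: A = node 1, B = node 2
Nodal analysis, taking node 2 as the 0 V reference.
Source V1 fixes V_0 = 5 V.
KCL at each unknown node (sum of currents leaving = 0; resistances in Ω):
  Node 1: (V_1 - 5)/20 + (V_1 - 0)/8.2 = 0
Collecting terms: 0.172 × V_1 = 0.25  =>  V_1 = 1.454 V
Power in each resistor, P = (ΔV)²/R:
  P_R1 = (5 - 1.454)²/20 = 0.6287 W
  P_R2 = (1.454 - 0)²/8.2 = 0.2578 W
P_total = P_R1 + P_R2 = 0.8865 W

Final answer: 0.8865 W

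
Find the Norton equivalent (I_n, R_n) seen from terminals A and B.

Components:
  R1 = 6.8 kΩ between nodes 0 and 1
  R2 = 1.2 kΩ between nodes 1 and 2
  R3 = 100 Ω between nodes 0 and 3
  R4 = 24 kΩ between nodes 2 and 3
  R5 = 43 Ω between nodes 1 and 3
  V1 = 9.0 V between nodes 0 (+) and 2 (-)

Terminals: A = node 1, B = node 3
Find the Thévenin equivalent first; then I_n = V_th/R_th and R_n = R_th.
Step 1 — V_th is the open-circuit voltage V_A - V_B (nothing connected across the terminals).
Nodal analysis, taking node 2 as the 0 V reference.
Source V1 fixes V_0 = 9 V.
KCL at each unknown node (sum of currents leaving = 0; resistances in Ω):
  Node 1: (V_1 - 9)/6800 + (V_1 - 0)/1200 + (V_1 - V_3)/43 = 0
  Node 3: (V_3 - 9)/100 + (V_3 - 0)/24000 + (V_3 - V_1)/43 = 0
Collecting terms (coefficients in siemens):
  0.02424·V_1 - 0.02326·V_3 = 0.001324
  0.0333·V_3 - 0.02326·V_1 = 0.09
Determinant D = (0.02424)(0.0333) - (-0.02326)(-0.02326) = 0.0002662
V_1 = [(0.001324)(0.0333) - (-0.02326)(0.09)]/D = 8.029 V
V_3 = [(0.02424)(0.09) - (0.001324)(-0.02326)]/D = 8.311 V
V_th = V_1 - V_3 = 8.029 - 8.311 = -0.2816 V
Step 2 — R_th: zero the source — replace V1 by a short circuit (node 2 merges into node 0) — and find the resistance seen between A (node 1) and B (node 3).
Reduce the network between node 1 (A) and node 3 (B) by series/parallel combination:
  Rp1 = R1 ‖ R2 (parallel, both between nodes 0 and 1) = 1/(1/6800 + 1/1200) = 1020 Ω
  Rp2 = R3 ‖ R4 (parallel, both between nodes 0 and 3) = 1/(1/100 + 1/24000) = 99.59 Ω
  Rs1 = Rp1 + Rp2 (series, joined only at node 0) = 1020 + 99.59 = 1120 Ω
  Rp3 = R5 ‖ Rs1 (parallel, both between nodes 1 and 3) = 1/(1/43 + 1/1120) = 41.41 Ω
R_th = 41.41 Ω
I_n = V_th/R_th = -0.2816/41.41 = -0.0068 A, and R_n = R_th = 41.41 Ω

Final answer: I_n = -0.0068 A, R_n = 41.41 Ω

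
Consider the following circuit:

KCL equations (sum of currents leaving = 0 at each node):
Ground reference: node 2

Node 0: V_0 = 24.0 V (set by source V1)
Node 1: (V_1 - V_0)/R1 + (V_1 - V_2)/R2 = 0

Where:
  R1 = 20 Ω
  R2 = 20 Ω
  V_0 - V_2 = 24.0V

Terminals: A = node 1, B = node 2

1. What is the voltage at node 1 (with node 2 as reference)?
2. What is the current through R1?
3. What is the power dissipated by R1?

Nodal analysis, taking node 2 as the 0 V reference.
Source V1 fixes V_0 = 24 V.
KCL at each unknown node (sum of currents leaving = 0; resistances in Ω):
  Node 1: (V_1 - 24)/20 + (V_1 - 0)/20 = 0
Collecting terms: 0.1 × V_1 = 1.2  =>  V_1 = 12 V
Part 1:
  Read off the nodal solution: V_1 = 12 V
Part 2:
  I_R1 = (V_0 - V_1)/R1 = (24 - 12)/20 = 0.6 A
  Magnitude: I_R1 = 0.6 A
Part 3:
  I_R1 = (V_0 - V_1)/R1 = (24 - 12)/20 = 0.6 A
  P_R1 = I_R1² × R1 = (0.6)² × 20 = 7.2 W

Final answers:
1. V_1 = 12 V
2. I_R1 = 0.6 A
3. P_R1 = 7.2 W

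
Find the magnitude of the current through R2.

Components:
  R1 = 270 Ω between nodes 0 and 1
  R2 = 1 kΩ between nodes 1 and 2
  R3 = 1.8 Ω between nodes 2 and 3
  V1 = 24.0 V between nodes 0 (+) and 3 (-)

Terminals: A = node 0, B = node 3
Nodal analysis, taking node 3 as the 0 V reference.
Source V1 fixes V_0 = 24 V.
KCL at each unknown node (sum of currents leaving = 0; resistances in Ω):
  Node 1: (V_1 - 24)/270 + (V_1 - V_2)/1000 = 0
  Node 2: (V_2 - V_1)/1000 + (V_2 - 0)/1.8 = 0
Collecting terms (coefficients in siemens):
  0.004704·V_1 - 0.001·V_2 = 0.08889
  0.5566·V_2 - 0.001·V_1 = 0
Determinant D = (0.004704)(0.5566) - (-0.001)(-0.001) = 0.002617
V_1 = [(0.08889)(0.5566) - (-0.001)(0)]/D = 18.9 V
V_2 = [(0.004704)(0) - (0.08889)(-0.001)]/D = 0.03397 V
I_R2 = (V_1 - V_2)/R2 = (18.9 - 0.03397)/1000 = 0.01887 A
|I_R2| = 0.01887 A

Final answer: |I_R2| = 0.01887 A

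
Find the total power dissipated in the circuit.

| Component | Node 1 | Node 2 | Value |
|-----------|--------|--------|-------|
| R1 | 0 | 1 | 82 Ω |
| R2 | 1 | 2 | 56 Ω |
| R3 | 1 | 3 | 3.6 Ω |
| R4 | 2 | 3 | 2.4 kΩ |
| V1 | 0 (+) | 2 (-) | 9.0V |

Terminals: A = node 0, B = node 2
Nodal analysis, taking node 2 as the 0 V reference.
Source V1 fixes V_0 = 9 V.
KCL at each unknown node (sum of currents leaving = 0; resistances in Ω):
  Node 1: (V_1 - 9)/82 + (V_1 - 0)/56 + (V_1 - V_3)/3.6 = 0
  Node 3: (V_3 - V_1)/3.6 + (V_3 - 0)/2400 = 0
Collecting terms (coefficients in siemens):
  0.3078·V_1 - 0.2778·V_3 = 0.1098
  0.2782·V_3 - 0.2778·V_1 = 0
Determinant D = (0.3078)(0.2782) - (-0.2778)(-0.2778) = 0.008476
V_1 = [(0.1098)(0.2782) - (-0.2778)(0)]/D = 3.602 V
V_3 = [(0.3078)(0) - (0.1098)(-0.2778)]/D = 3.597 V
Power in each resistor, P = (ΔV)²/R:
  P_R1 = (9 - 3.602)²/82 = 0.3553 W
  P_R2 = (3.602 - 0)²/56 = 0.2317 W
  P_R3 = (3.602 - 3.597)²/3.6 = 0.000008086 W
  P_R4 = (0 - 3.597)²/2400 = 0.005391 W
P_total = P_R1 + P_R2 + P_R3 + P_R4 = 0.5924 W

Final answer: 0.5924 W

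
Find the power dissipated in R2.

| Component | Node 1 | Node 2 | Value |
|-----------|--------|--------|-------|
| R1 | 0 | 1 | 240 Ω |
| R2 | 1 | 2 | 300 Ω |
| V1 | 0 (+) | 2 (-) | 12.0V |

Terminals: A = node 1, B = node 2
Nodal analysis, taking node 2 as the 0 V reference.
Source V1 fixes V_0 = 12 V.
KCL at each unknown node (sum of currents leaving = 0; resistances in Ω):
  Node 1: (V_1 - 12)/240 + (V_1 - 0)/300 = 0
Collecting terms: 0.0075 × V_1 = 0.05  =>  V_1 = 6.667 V
I_R2 = (V_1 - V_2)/R2 = (6.667 - 0)/300 = 0.02222 A
P_R2 = I_R2² × R2 = (0.02222)² × 300 = 0.1481 W

Final answer: 0.1481 W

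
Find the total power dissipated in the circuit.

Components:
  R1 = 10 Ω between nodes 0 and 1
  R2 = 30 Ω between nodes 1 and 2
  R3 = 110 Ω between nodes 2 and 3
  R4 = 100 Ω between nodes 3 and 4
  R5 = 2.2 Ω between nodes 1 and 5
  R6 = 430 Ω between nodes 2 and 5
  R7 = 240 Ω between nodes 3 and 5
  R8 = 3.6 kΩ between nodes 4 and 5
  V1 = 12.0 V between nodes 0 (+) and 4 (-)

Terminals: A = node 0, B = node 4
Nodal analysis, taking node 4 as the 0 V reference.
Source V1 fixes V_0 = 12 V.
KCL at each unknown node (sum of currents leaving = 0; resistances in Ω):
  Node 1: (V_1 - 12)/10 + (V_1 - V_2)/30 + (V_1 - V_5)/2.2 = 0
  Node 2: (V_2 - V_1)/30 + (V_2 - V_3)/110 + (V_2 - V_5)/430 = 0
  Node 3: (V_3 - V_2)/110 + (V_3 - 0)/100 + (V_3 - V_5)/240 = 0
  Node 5: (V_5 - V_1)/2.2 + (V_5 - V_2)/430 + (V_5 - V_3)/240 + (V_5 - 0)/3600 = 0
Collecting terms (coefficients in siemens):
  0.5879·V_1 - 0.03333·V_2 - 0.4545·V_5 = 1.2
  0.04475·V_2 - 0.03333·V_1 - 0.009091·V_3 - 0.002326·V_5 = 0
  0.02326·V_3 - 0.009091·V_2 - 0.004167·V_5 = 0
  0.4613·V_5 - 0.4545·V_1 - 0.002326·V_2 - 0.004167·V_3 = 0
Solving these 4 simultaneous equations (Gaussian elimination) gives:
  V_1 = 11.36 V, V_2 = 10.28 V, V_3 = 6.043 V, V_5 = 11.3 V
Power in each resistor, P = (ΔV)²/R:
  P_R1 = (12 - 11.36)²/10 = 0.04042 W
  P_R2 = (11.36 - 10.28)²/30 = 0.03917 W
  P_R3 = (10.28 - 6.043)²/110 = 0.1632 W
  P_R4 = (6.043 - 0)²/100 = 0.3652 W
  P_R5 = (11.36 - 11.3)²/2.2 = 0.001656 W
  P_R6 = (10.28 - 11.3)²/430 = 0.002437 W
  P_R7 = (6.043 - 11.3)²/240 = 0.1153 W
  P_R8 = (0 - 11.3)²/3600 = 0.03549 W
P_total = P_R1 + P_R2 + P_R3 + P_R4 + P_R5 + P_R6 + P_R7 + P_R8 = 0.7629 W

Final answer: 0.7629 W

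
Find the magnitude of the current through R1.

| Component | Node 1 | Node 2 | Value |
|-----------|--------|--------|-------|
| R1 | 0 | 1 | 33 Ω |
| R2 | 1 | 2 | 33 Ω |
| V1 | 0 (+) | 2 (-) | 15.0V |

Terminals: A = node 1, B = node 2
Nodal analysis, taking node 2 as the 0 V reference.
Source V1 fixes V_0 = 15 V.
KCL at each unknown node (sum of currents leaving = 0; resistances in Ω):
  Node 1: (V_1 - 15)/33 + (V_1 - 0)/33 = 0
Collecting terms: 0.06061 × V_1 = 0.4545  =>  V_1 = 7.5 V
I_R1 = (V_0 - V_1)/R1 = (15 - 7.5)/33 = 0.2273 A
|I_R1| = 0.2273 A

Final answer: |I_R1| = 0.2273 A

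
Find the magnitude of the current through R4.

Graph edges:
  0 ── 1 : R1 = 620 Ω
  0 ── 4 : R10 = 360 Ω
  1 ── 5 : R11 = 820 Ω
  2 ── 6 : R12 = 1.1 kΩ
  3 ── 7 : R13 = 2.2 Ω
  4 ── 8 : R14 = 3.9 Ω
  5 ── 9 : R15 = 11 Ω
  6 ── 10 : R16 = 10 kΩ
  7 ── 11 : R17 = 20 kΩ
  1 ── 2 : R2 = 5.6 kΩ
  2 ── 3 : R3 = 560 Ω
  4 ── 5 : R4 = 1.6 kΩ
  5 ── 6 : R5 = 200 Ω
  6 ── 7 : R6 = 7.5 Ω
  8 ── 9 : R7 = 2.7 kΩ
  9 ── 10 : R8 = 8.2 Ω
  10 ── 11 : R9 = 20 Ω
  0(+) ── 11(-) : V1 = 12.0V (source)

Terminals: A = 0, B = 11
Nodal analysis, taking node 11 as the 0 V reference.
Source V1 fixes V_0 = 12 V.
KCL at each unknown node (sum of currents leaving = 0; resistances in Ω):
  Node 1: (V_1 - 12)/620 + (V_1 - V_2)/5600 + (V_1 - V_5)/820 = 0
  Node 2: (V_2 - V_1)/5600 + (V_2 - V_3)/560 + (V_2 - V_6)/1100 = 0
  Node 3: (V_3 - V_2)/560 + (V_3 - V_7)/2.2 = 0
  Node 4: (V_4 - V_5)/1600 + (V_4 - 12)/360 + (V_4 - V_8)/3.9 = 0
  Node 5: (V_5 - V_4)/1600 + (V_5 - V_6)/200 + (V_5 - V_1)/820 + (V_5 - V_9)/11 = 0
  Node 6: (V_6 - V_5)/200 + (V_6 - V_7)/7.5 + (V_6 - V_2)/1100 + (V_6 - V_10)/10000 = 0
  Node 7: (V_7 - V_6)/7.5 + (V_7 - V_3)/2.2 + (V_7 - 0)/20000 = 0
  Node 8: (V_8 - V_9)/2700 + (V_8 - V_4)/3.9 = 0
  Node 9: (V_9 - V_8)/2700 + (V_9 - V_10)/8.2 + (V_9 - V_5)/11 = 0
  Node 10: (V_10 - V_9)/8.2 + (V_10 - 0)/20 + (V_10 - V_6)/10000 = 0
Collecting terms (coefficients in siemens):
  0.003011·V_1 - 0.0001786·V_2 - 0.00122·V_5 = 0.01935
  0.002873·V_2 - 0.0001786·V_1 - 0.001786·V_3 - 0.0009091·V_6 = 0
  0.4563·V_3 - 0.001786·V_2 - 0.4545·V_7 = 0
  0.2598·V_4 - 0.000625·V_5 - 0.2564·V_8 = 0.03333
  0.09775·V_5 - 0.00122·V_1 - 0.000625·V_4 - 0.005·V_6 - 0.09091·V_9 = 0
  0.1393·V_6 - 0.0009091·V_2 - 0.005·V_5 - 0.1333·V_7 - 0.0001·V_10 = 0
  0.5879·V_7 - 0.4545·V_3 - 0.1333·V_6 = 0
  0.2568·V_8 - 0.2564·V_4 - 0.0003704·V_9 = 0
  0.2132·V_9 - 0.09091·V_5 - 0.0003704·V_8 - 0.122·V_10 = 0
  0.1721·V_10 - 0.0001·V_6 - 0.122·V_9 = 0
Solving these 10 simultaneous equations (Gaussian elimination) gives:
  V_1 = 6.75 V, V_2 = 1.178 V, V_3 = 0.8107 V, V_4 = 8.985 V
  V_5 = 0.6231 V, V_6 = 0.8046 V, V_7 = 0.8092 V, V_8 = 8.973 V
  V_9 = 0.4734 V, V_10 = 0.336 V
I_R4 = (V_4 - V_5)/R4 = (8.985 - 0.6231)/1600 = 0.005226 A
|I_R4| = 0.005226 A

Final answer: |I_R4| = 0.005226 A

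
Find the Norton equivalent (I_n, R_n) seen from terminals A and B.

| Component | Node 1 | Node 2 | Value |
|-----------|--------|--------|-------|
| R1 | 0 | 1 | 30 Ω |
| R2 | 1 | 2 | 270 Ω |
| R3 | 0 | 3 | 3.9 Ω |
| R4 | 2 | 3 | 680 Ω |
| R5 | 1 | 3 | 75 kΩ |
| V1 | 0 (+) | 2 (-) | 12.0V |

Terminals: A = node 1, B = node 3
Find the Thévenin equivalent first; then I_n = V_th/R_th and R_n = R_th.
Step 1 — V_th is the open-circuit voltage V_A - V_B (nothing connected across the terminals).
Nodal analysis, taking node 2 as the 0 V reference.
Source V1 fixes V_0 = 12 V.
KCL at each unknown node (sum of currents leaving = 0; resistances in Ω):
  Node 1: (V_1 - 12)/30 + (V_1 - 0)/270 + (V_1 - V_3)/75000 = 0
  Node 3: (V_3 - 12)/3.9 + (V_3 - 0)/680 + (V_3 - V_1)/75000 = 0
Collecting terms (coefficients in siemens):
  0.03705·V_1 - 0.00001333·V_3 = 0.4
  0.2579·V_3 - 0.00001333·V_1 = 3.077
Determinant D = (0.03705)(0.2579) - (-0.00001333)(-0.00001333) = 0.009555
V_1 = [(0.4)(0.2579) - (-0.00001333)(3.077)]/D = 10.8 V
V_3 = [(0.03705)(3.077) - (0.4)(-0.00001333)]/D = 11.93 V
V_th = V_1 - V_3 = 10.8 - 11.93 = -1.131 V
Step 2 — R_th: zero the source — replace V1 by a short circuit (node 2 merges into node 0) — and find the resistance seen between A (node 1) and B (node 3).
Reduce the network between node 1 (A) and node 3 (B) by series/parallel combination:
  Rp1 = R1 ‖ R2 (parallel, both between nodes 0 and 1) = 1/(1/30 + 1/270) = 27 Ω
  Rp2 = R3 ‖ R4 (parallel, both between nodes 0 and 3) = 1/(1/3.9 + 1/680) = 3.878 Ω
  Rs1 = Rp1 + Rp2 (series, joined only at node 0) = 27 + 3.878 = 30.88 Ω
  Rp3 = R5 ‖ Rs1 (parallel, both between nodes 1 and 3) = 1/(1/75000 + 1/30.88) = 30.87 Ω
R_th = 30.87 Ω
I_n = V_th/R_th = -1.131/30.87 = -0.03665 A, and R_n = R_th = 30.87 Ω

Final answer: I_n = -0.03665 A, R_n = 30.87 Ω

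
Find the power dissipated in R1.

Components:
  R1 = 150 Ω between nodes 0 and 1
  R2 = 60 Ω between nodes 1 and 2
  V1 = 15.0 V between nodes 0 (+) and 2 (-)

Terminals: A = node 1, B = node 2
Nodal analysis, taking node 2 as the 0 V reference.
Source V1 fixes V_0 = 15 V.
KCL at each unknown node (sum of currents leaving = 0; resistances in Ω):
  Node 1: (V_1 - 15)/150 + (V_1 - 0)/60 = 0
Collecting terms: 0.02333 × V_1 = 0.1  =>  V_1 = 4.286 V
I_R1 = (V_0 - V_1)/R1 = (15 - 4.286)/150 = 0.07143 A
P_R1 = I_R1² × R1 = (0.07143)² × 150 = 0.7653 W

Final answer: 0.7653 W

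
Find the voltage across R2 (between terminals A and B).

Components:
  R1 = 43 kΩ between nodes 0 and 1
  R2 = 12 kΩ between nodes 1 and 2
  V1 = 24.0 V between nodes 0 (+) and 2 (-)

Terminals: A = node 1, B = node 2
R1 and R2 are in series across V1 (node 0 → node 1 → node 2), and the output A–B is taken across R2, so this is a voltage divider.
Series current: I = V1/(R1 + R2) = 24/(43000 + 12000) = 24/55000 = 0.0004364 A
V_R2 = I × R2 = V1 × R2/(R1 + R2) = 24 × 12000/55000 = 5.236 V

Final answer: 5.236 V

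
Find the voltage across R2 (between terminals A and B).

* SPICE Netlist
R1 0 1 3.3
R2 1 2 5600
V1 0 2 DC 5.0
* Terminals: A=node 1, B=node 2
R1 and R2 are in series across V1 (node 0 → node 1 → node 2), and the output A–B is taken across R2, so this is a voltage divider.
Series current: I = V1/(R1 + R2) = 5/(3.3 + 5600) = 5/5603 = 0.0008923 A
V_R2 = I × R2 = V1 × R2/(R1 + R2) = 5 × 5600/5603 = 4.997 V

Final answer: 4.997 V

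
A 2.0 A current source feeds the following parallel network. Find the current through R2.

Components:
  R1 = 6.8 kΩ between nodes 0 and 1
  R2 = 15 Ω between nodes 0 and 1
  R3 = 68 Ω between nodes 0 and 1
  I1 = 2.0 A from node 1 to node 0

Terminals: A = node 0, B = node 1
All resistors sit directly between nodes 0 and 1, so they are in parallel and share one voltage V; the full source current 2 A splits among them.
1/R_par = 1/6800 + 1/15 + 1/68 = 0.08152 S  =>  R_par = 12.27 Ω
V = I × R_par = 2 × 12.27 = 24.53 V
I_R2 = V/R2 = 24.53/15 = 1.636 A

Final answer: 1.636 A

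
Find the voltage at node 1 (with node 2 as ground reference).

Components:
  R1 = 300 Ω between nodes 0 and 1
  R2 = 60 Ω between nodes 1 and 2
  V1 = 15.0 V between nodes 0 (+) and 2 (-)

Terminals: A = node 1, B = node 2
Nodal analysis, taking node 2 as the 0 V reference.
Source V1 fixes V_0 = 15 V.
KCL at each unknown node (sum of currents leaving = 0; resistances in Ω):
  Node 1: (V_1 - 15)/300 + (V_1 - 0)/60 = 0
Collecting terms: 0.02 × V_1 = 0.05  =>  V_1 = 2.5 V
The requested potential is V_1 = 2.5 V.

Final answer: V_1 = 2.5 V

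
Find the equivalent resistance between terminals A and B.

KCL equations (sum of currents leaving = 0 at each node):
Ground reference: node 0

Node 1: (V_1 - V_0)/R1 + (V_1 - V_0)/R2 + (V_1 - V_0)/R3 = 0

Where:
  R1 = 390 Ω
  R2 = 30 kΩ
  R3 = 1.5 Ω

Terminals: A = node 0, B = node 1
Reduce the network between node 0 (A) and node 1 (B) by series/parallel combination:
  Rp1 = R1 ‖ R2 ‖ R3 (parallel, all between nodes 0 and 1) = 1/(1/390 + 1/30000 + 1/1.5) = 1.494 Ω
R_eq = 1.494 Ω

Final answer: 1.494 Ω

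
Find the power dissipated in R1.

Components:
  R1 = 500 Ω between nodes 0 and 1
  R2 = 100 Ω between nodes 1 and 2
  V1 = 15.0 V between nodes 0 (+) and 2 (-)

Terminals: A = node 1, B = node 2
Nodal analysis, taking node 2 as the 0 V reference.
Source V1 fixes V_0 = 15 V.
KCL at each unknown node (sum of currents leaving = 0; resistances in Ω):
  Node 1: (V_1 - 15)/500 + (V_1 - 0)/100 = 0
Collecting terms: 0.012 × V_1 = 0.03  =>  V_1 = 2.5 V
I_R1 = (V_0 - V_1)/R1 = (15 - 2.5)/500 = 0.025 A
P_R1 = I_R1² × R1 = (0.025)² × 500 = 0.3125 W

Final answer: 0.3125 W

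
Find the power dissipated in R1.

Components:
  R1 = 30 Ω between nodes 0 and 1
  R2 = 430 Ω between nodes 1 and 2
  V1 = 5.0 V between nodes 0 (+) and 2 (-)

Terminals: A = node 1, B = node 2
Nodal analysis, taking node 2 as the 0 V reference.
Source V1 fixes V_0 = 5 V.
KCL at each unknown node (sum of currents leaving = 0; resistances in Ω):
  Node 1: (V_1 - 5)/30 + (V_1 - 0)/430 = 0
Collecting terms: 0.03566 × V_1 = 0.1667  =>  V_1 = 4.674 V
I_R1 = (V_0 - V_1)/R1 = (5 - 4.674)/30 = 0.01087 A
P_R1 = I_R1² × R1 = (0.01087)² × 30 = 0.003544 W

Final answer: 0.003544 W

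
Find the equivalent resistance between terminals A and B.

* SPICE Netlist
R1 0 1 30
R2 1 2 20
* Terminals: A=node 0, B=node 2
Reduce the network between node 0 (A) and node 2 (B) by series/parallel combination:
  Rs1 = R1 + R2 (series, joined only at node 1) = 30 + 20 = 50 Ω
R_eq = 50 Ω

Final answer: 50 Ω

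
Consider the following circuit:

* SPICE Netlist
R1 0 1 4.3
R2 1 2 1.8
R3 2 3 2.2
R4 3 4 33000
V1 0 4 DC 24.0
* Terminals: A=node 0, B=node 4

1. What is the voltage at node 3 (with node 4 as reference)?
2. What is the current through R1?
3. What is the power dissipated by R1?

Nodal analysis, taking node 4 as the 0 V reference.
Source V1 fixes V_0 = 24 V.
KCL at each unknown node (sum of currents leaving = 0; resistances in Ω):
  Node 1: (V_1 - 24)/4.3 + (V_1 - V_2)/1.8 = 0
  Node 2: (V_2 - V_1)/1.8 + (V_2 - V_3)/2.2 = 0
  Node 3: (V_3 - V_2)/2.2 + (V_3 - 0)/33000 = 0
Collecting terms (coefficients in siemens):
  0.7881·V_1 - 0.5556·V_2 = 5.581
  1.01·V_2 - 0.5556·V_1 - 0.4545·V_3 = 0
  0.4546·V_3 - 0.4545·V_2 = 0
Solving these 3 simultaneous equations (Gaussian elimination) gives:
  V_1 = 24 V, V_2 = 24 V, V_3 = 23.99 V
Part 1:
  Read off the nodal solution: V_3 = 23.99 V
Part 2:
  I_R1 = (V_0 - V_1)/R1 = (24 - 24)/4.3 = 0.0007271 A
  Magnitude: I_R1 = 0.0007271 A
Part 3:
  I_R1 = (V_0 - V_1)/R1 = (24 - 24)/4.3 = 0.0007271 A
  P_R1 = I_R1² × R1 = (0.0007271)² × 4.3 = 0.000002273 W

Final answers:
1. V_3 = 23.99 V
2. I_R1 = 0.0007271 A
3. P_R1 = 2.273e-06 W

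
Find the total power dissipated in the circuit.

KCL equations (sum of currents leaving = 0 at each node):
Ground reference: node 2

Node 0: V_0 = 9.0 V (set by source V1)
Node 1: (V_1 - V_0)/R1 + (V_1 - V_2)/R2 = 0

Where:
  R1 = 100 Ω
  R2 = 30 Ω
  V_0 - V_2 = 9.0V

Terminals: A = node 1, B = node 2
Nodal analysis, taking node 2 as the 0 V reference.
Source V1 fixes V_0 = 9 V.
KCL at each unknown node (sum of currents leaving = 0; resistances in Ω):
  Node 1: (V_1 - 9)/100 + (V_1 - 0)/30 = 0
Collecting terms: 0.04333 × V_1 = 0.09  =>  V_1 = 2.077 V
Power in each resistor, P = (ΔV)²/R:
  P_R1 = (9 - 2.077)²/100 = 0.4793 W
  P_R2 = (2.077 - 0)²/30 = 0.1438 W
P_total = P_R1 + P_R2 = 0.6231 W

Final answer: 0.6231 W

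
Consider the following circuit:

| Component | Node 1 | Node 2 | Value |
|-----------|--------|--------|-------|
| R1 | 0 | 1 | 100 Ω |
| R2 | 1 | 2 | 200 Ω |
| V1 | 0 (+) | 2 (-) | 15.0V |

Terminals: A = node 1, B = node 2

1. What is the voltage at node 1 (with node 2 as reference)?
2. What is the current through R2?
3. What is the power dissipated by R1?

Nodal analysis, taking node 2 as the 0 V reference.
Source V1 fixes V_0 = 15 V.
KCL at each unknown node (sum of currents leaving = 0; resistances in Ω):
  Node 1: (V_1 - 15)/100 + (V_1 - 0)/200 = 0
Collecting terms: 0.015 × V_1 = 0.15  =>  V_1 = 10 V
Part 1:
  Read off the nodal solution: V_1 = 10 V
Part 2:
  I_R2 = (V_1 - V_2)/R2 = (10 - 0)/200 = 0.05 A
  Magnitude: I_R2 = 0.05 A
Part 3:
  I_R1 = (V_0 - V_1)/R1 = (15 - 10)/100 = 0.05 A
  P_R1 = I_R1² × R1 = (0.05)² × 100 = 0.25 W

Final answers:
1. V_1 = 10 V
2. I_R2 = 0.05 A
3. P_R1 = 0.25 W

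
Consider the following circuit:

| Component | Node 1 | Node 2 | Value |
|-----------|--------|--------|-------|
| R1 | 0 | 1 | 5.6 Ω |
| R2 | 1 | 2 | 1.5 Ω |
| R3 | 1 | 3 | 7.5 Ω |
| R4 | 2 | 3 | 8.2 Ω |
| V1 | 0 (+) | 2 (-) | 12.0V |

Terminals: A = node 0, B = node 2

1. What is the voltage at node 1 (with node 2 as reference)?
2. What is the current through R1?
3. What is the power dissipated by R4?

Nodal analysis, taking node 2 as the 0 V reference.
Source V1 fixes V_0 = 12 V.
KCL at each unknown node (sum of currents leaving = 0; resistances in Ω):
  Node 1: (V_1 - 12)/5.6 + (V_1 - 0)/1.5 + (V_1 - V_3)/7.5 = 0
  Node 3: (V_3 - V_1)/7.5 + (V_3 - 0)/8.2 = 0
Collecting terms (coefficients in siemens):
  0.9786·V_1 - 0.1333·V_3 = 2.143
  0.2553·V_3 - 0.1333·V_1 = 0
Determinant D = (0.9786)(0.2553) - (-0.1333)(-0.1333) = 0.232
V_1 = [(2.143)(0.2553) - (-0.1333)(0)]/D = 2.358 V
V_3 = [(0.9786)(0) - (2.143)(-0.1333)]/D = 1.231 V
Part 1:
  Read off the nodal solution: V_1 = 2.358 V
Part 2:
  I_R1 = (V_0 - V_1)/R1 = (12 - 2.358)/5.6 = 1.722 A
  Magnitude: I_R1 = 1.722 A
Part 3:
  I_R4 = (V_2 - V_3)/R4 = (0 - 1.231)/8.2 = -0.1502 A
  P_R4 = I_R4² × R4 = (-0.1502)² × 8.2 = 0.1849 W

Final answers:
1. V_1 = 2.358 V
2. I_R1 = 1.722 A
3. P_R4 = 0.1849 W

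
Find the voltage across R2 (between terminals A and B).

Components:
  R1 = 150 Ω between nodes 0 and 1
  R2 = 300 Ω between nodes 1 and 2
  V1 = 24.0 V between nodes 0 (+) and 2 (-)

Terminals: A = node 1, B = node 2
R1 and R2 are in series across V1 (node 0 → node 1 → node 2), and the output A–B is taken across R2, so this is a voltage divider.
Series current: I = V1/(R1 + R2) = 24/(150 + 300) = 24/450 = 0.05333 A
V_R2 = I × R2 = V1 × R2/(R1 + R2) = 24 × 300/450 = 16 V

Final answer: 16 V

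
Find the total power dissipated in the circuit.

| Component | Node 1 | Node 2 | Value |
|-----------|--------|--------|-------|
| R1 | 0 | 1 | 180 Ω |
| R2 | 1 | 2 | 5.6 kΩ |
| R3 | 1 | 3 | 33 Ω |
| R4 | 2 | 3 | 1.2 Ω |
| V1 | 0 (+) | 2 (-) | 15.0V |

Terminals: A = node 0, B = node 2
Nodal analysis, taking node 2 as the 0 V reference.
Source V1 fixes V_0 = 15 V.
KCL at each unknown node (sum of currents leaving = 0; resistances in Ω):
  Node 1: (V_1 - 15)/180 + (V_1 - 0)/5600 + (V_1 - V_3)/33 = 0
  Node 3: (V_3 - V_1)/33 + (V_3 - 0)/1.2 = 0
Collecting terms (coefficients in siemens):
  0.03604·V_1 - 0.0303·V_3 = 0.08333
  0.8636·V_3 - 0.0303·V_1 = 0
Determinant D = (0.03604)(0.8636) - (-0.0303)(-0.0303) = 0.0302
V_1 = [(0.08333)(0.8636) - (-0.0303)(0)]/D = 2.383 V
V_3 = [(0.03604)(0) - (0.08333)(-0.0303)]/D = 0.0836 V
Power in each resistor, P = (ΔV)²/R:
  P_R1 = (15 - 2.383)²/180 = 0.8844 W
  P_R2 = (2.383 - 0)²/5600 = 0.001014 W
  P_R3 = (2.383 - 0.0836)²/33 = 0.1602 W
  P_R4 = (0 - 0.0836)²/1.2 = 0.005825 W
P_total = P_R1 + P_R2 + P_R3 + P_R4 = 1.051 W

Final answer: 1.051 W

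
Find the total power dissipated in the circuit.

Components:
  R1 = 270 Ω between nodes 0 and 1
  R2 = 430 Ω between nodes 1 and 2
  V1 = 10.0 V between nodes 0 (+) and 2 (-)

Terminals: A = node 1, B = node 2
Nodal analysis, taking node 2 as the 0 V reference.
Source V1 fixes V_0 = 10 V.
KCL at each unknown node (sum of currents leaving = 0; resistances in Ω):
  Node 1: (V_1 - 10)/270 + (V_1 - 0)/430 = 0
Collecting terms: 0.006029 × V_1 = 0.03704  =>  V_1 = 6.143 V
Power in each resistor, P = (ΔV)²/R:
  P_R1 = (10 - 6.143)²/270 = 0.0551 W
  P_R2 = (6.143 - 0)²/430 = 0.08776 W
P_total = P_R1 + P_R2 = 0.1429 W

Final answer: 0.1429 W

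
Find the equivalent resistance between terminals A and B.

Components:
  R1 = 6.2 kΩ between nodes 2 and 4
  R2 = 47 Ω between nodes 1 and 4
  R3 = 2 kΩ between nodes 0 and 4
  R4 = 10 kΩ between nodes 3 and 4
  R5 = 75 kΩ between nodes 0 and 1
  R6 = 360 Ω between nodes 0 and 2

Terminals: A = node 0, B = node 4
Reduce the network between node 0 (A) and node 4 (B) by series/parallel combination:
  Rs1 = R5 + R2 (series, joined only at node 1) = 75000 + 47 = 75050 Ω
  Rp1 = R3 ‖ Rs1 (parallel, both between nodes 0 and 4) = 1/(1/2000 + 1/75050) = 1948 Ω
  Rs2 = R6 + R1 (series, joined only at node 2) = 360 + 6200 = 6560 Ω
  Rp2 = Rp1 ‖ Rs2 (parallel, both between nodes 0 and 4) = 1/(1/1948 + 1/6560) = 1502 Ω
  R4 touches the rest of the network only at node 4 (its other end, node 3, goes nowhere), so no current can flow through it — remove it.
R_eq = 1.502 kΩ

Final answer: 1.502 kΩ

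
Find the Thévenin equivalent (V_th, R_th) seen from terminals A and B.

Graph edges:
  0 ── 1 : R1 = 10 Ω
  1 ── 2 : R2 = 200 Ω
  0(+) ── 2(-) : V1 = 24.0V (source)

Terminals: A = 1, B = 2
Step 1 — V_th is the open-circuit voltage V_A - V_B (nothing connected across the terminals).
Nodal analysis, taking node 2 as the 0 V reference.
Source V1 fixes V_0 = 24 V.
KCL at each unknown node (sum of currents leaving = 0; resistances in Ω):
  Node 1: (V_1 - 24)/10 + (V_1 - 0)/200 = 0
Collecting terms: 0.105 × V_1 = 2.4  =>  V_1 = 22.86 V
V_th = V_1 - V_2 = 22.86 - 0 = 22.86 V
Step 2 — R_th: zero the source — replace V1 by a short circuit (node 2 merges into node 0) — and find the resistance seen between A (node 1) and B (node 0).
Reduce the network between node 1 (A) and node 0 (B) by series/parallel combination:
  Rp1 = R1 ‖ R2 (parallel, both between nodes 0 and 1) = 1/(1/10 + 1/200) = 9.524 Ω
R_th = 9.524 Ω

Final answer: V_th = 22.86 V, R_th = 9.524 Ω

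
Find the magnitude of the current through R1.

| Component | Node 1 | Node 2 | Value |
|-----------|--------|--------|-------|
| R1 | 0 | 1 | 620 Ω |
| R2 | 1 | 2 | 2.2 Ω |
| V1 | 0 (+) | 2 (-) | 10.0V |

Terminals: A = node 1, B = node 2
Nodal analysis, taking node 2 as the 0 V reference.
Source V1 fixes V_0 = 10 V.
KCL at each unknown node (sum of currents leaving = 0; resistances in Ω):
  Node 1: (V_1 - 10)/620 + (V_1 - 0)/2.2 = 0
Collecting terms: 0.4562 × V_1 = 0.01613  =>  V_1 = 0.03536 V
I_R1 = (V_0 - V_1)/R1 = (10 - 0.03536)/620 = 0.01607 A
|I_R1| = 0.01607 A

Final answer: |I_R1| = 0.01607 A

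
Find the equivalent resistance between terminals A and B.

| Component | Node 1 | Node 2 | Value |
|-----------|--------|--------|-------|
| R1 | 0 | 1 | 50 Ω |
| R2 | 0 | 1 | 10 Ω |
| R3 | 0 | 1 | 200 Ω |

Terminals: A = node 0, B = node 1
Reduce the network between node 0 (A) and node 1 (B) by series/parallel combination:
  Rp1 = R1 ‖ R2 ‖ R3 (parallel, all between nodes 0 and 1) = 1/(1/50 + 1/10 + 1/200) = 8 Ω
R_eq = 8 Ω

Final answer: 8 Ω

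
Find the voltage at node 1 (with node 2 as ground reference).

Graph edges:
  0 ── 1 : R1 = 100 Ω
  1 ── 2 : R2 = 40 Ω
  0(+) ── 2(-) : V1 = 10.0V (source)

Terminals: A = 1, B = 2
Nodal analysis, taking node 2 as the 0 V reference.
Source V1 fixes V_0 = 10 V.
KCL at each unknown node (sum of currents leaving = 0; resistances in Ω):
  Node 1: (V_1 - 10)/100 + (V_1 - 0)/40 = 0
Collecting terms: 0.035 × V_1 = 0.1  =>  V_1 = 2.857 V
The requested potential is V_1 = 2.857 V.

Final answer: V_1 = 2.857 V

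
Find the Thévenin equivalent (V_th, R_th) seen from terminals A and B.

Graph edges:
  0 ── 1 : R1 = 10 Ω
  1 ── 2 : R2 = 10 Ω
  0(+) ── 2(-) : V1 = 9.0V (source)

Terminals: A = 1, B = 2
Step 1 — V_th is the open-circuit voltage V_A - V_B (nothing connected across the terminals).
Nodal analysis, taking node 2 as the 0 V reference.
Source V1 fixes V_0 = 9 V.
KCL at each unknown node (sum of currents leaving = 0; resistances in Ω):
  Node 1: (V_1 - 9)/10 + (V_1 - 0)/10 = 0
Collecting terms: 0.2 × V_1 = 0.9  =>  V_1 = 4.5 V
V_th = V_1 - V_2 = 4.5 - 0 = 4.5 V
Step 2 — R_th: zero the source — replace V1 by a short circuit (node 2 merges into node 0) — and find the resistance seen between A (node 1) and B (node 0).
Reduce the network between node 1 (A) and node 0 (B) by series/parallel combination:
  Rp1 = R1 ‖ R2 (parallel, both between nodes 0 and 1) = 1/(1/10 + 1/10) = 5 Ω
R_th = 5 Ω

Final answer: V_th = 4.5 V, R_th = 5 Ω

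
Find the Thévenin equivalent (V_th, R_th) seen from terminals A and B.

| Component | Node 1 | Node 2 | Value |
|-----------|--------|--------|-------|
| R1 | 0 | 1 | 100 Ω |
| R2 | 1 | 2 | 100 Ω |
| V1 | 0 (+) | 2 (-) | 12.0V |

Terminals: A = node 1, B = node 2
Step 1 — V_th is the open-circuit voltage V_A - V_B (nothing connected across the terminals).
Nodal analysis, taking node 2 as the 0 V reference.
Source V1 fixes V_0 = 12 V.
KCL at each unknown node (sum of currents leaving = 0; resistances in Ω):
  Node 1: (V_1 - 12)/100 + (V_1 - 0)/100 = 0
Collecting terms: 0.02 × V_1 = 0.12  =>  V_1 = 6 V
V_th = V_1 - V_2 = 6 - 0 = 6 V
Step 2 — R_th: zero the source — replace V1 by a short circuit (node 2 merges into node 0) — and find the resistance seen between A (node 1) and B (node 0).
Reduce the network between node 1 (A) and node 0 (B) by series/parallel combination:
  Rp1 = R1 ‖ R2 (parallel, both between nodes 0 and 1) = 1/(1/100 + 1/100) = 50 Ω
R_th = 50 Ω

Final answer: V_th = 6 V, R_th = 50 Ω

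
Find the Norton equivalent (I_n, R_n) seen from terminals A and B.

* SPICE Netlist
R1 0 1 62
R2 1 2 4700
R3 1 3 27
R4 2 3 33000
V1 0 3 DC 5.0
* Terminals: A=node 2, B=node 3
Find the Thévenin equivalent first; then I_n = V_th/R_th and R_n = R_th.
Step 1 — V_th is the open-circuit voltage V_A - V_B (nothing connected across the terminals).
Nodal analysis, taking node 3 as the 0 V reference.
Source V1 fixes V_0 = 5 V.
KCL at each unknown node (sum of currents leaving = 0; resistances in Ω):
  Node 1: (V_1 - 5)/62 + (V_1 - V_2)/4700 + (V_1 - 0)/27 = 0
  Node 2: (V_2 - V_1)/4700 + (V_2 - 0)/33000 = 0
Collecting terms (coefficients in siemens):
  0.05338·V_1 - 0.0002128·V_2 = 0.08065
  0.0002431·V_2 - 0.0002128·V_1 = 0
Determinant D = (0.05338)(0.0002431) - (-0.0002128)(-0.0002128) = 0.00001293
V_1 = [(0.08065)(0.0002431) - (-0.0002128)(0)]/D = 1.516 V
V_2 = [(0.05338)(0) - (0.08065)(-0.0002128)]/D = 1.327 V
V_th = V_2 - V_3 = 1.327 - 0 = 1.327 V
Step 2 — R_th: zero the source — replace V1 by a short circuit (node 3 merges into node 0) — and find the resistance seen between A (node 2) and B (node 0).
Reduce the network between node 2 (A) and node 0 (B) by series/parallel combination:
  Rp1 = R1 ‖ R3 (parallel, both between nodes 0 and 1) = 1/(1/62 + 1/27) = 18.81 Ω
  Rs1 = R2 + Rp1 (series, joined only at node 1) = 4700 + 18.81 = 4719 Ω
  Rp2 = R4 ‖ Rs1 (parallel, both between nodes 0 and 2) = 1/(1/33000 + 1/4719) = 4128 Ω
R_th = 4.128 kΩ
I_n = V_th/R_th = 1.327/4128 = 0.0003214 A, and R_n = R_th = 4.128 kΩ

Final answer: I_n = 0.0003214 A, R_n = 4.128 kΩ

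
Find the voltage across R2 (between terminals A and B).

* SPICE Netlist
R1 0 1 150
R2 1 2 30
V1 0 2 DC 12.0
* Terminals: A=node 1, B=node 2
R1 and R2 are in series across V1 (node 0 → node 1 → node 2), and the output A–B is taken across R2, so this is a voltage divider.
Series current: I = V1/(R1 + R2) = 12/(150 + 30) = 12/180 = 0.06667 A
V_R2 = I × R2 = V1 × R2/(R1 + R2) = 12 × 30/180 = 2 V

Final answer: 2 V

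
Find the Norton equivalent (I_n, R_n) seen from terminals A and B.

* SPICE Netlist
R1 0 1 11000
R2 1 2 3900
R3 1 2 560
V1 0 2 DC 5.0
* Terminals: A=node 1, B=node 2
Find the Thévenin equivalent first; then I_n = V_th/R_th and R_n = R_th.
Step 1 — V_th is the open-circuit voltage V_A - V_B (nothing connected across the terminals).
Nodal analysis, taking node 2 as the 0 V reference.
Source V1 fixes V_0 = 5 V.
KCL at each unknown node (sum of currents leaving = 0; resistances in Ω):
  Node 1: (V_1 - 5)/11000 + (V_1 - 0)/3900 + (V_1 - 0)/560 = 0
Collecting terms: 0.002133 × V_1 = 0.0004545  =>  V_1 = 0.2131 V
V_th = V_1 - V_2 = 0.2131 - 0 = 0.2131 V
Step 2 — R_th: zero the source — replace V1 by a short circuit (node 2 merges into node 0) — and find the resistance seen between A (node 1) and B (node 0).
Reduce the network between node 1 (A) and node 0 (B) by series/parallel combination:
  Rp1 = R1 ‖ R2 ‖ R3 (parallel, all between nodes 0 and 1) = 1/(1/11000 + 1/3900 + 1/560) = 468.8 Ω
R_th = 468.8 Ω
I_n = V_th/R_th = 0.2131/468.8 = 0.0004545 A, and R_n = R_th = 468.8 Ω

Final answer: I_n = 0.0004545 A, R_n = 468.8 Ω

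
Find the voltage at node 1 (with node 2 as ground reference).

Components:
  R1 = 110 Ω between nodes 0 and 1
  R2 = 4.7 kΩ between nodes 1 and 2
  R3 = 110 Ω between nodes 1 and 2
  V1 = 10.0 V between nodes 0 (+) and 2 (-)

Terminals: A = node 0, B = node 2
Nodal analysis, taking node 2 as the 0 V reference.
Source V1 fixes V_0 = 10 V.
KCL at each unknown node (sum of currents leaving = 0; resistances in Ω):
  Node 1: (V_1 - 10)/110 + (V_1 - 0)/4700 + (V_1 - 0)/110 = 0
Collecting terms: 0.01839 × V_1 = 0.09091  =>  V_1 = 4.942 V
The requested potential is V_1 = 4.942 V.

Final answer: V_1 = 4.942 V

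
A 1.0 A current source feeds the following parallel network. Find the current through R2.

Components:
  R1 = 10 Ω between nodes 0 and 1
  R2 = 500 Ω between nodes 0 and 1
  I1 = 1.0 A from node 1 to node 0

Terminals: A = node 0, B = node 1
All resistors sit directly between nodes 0 and 1, so they are in parallel and share one voltage V; the full source current 1 A splits among them.
1/R_par = 1/10 + 1/500 = 0.102 S  =>  R_par = 9.804 Ω
V = I × R_par = 1 × 9.804 = 9.804 V
I_R2 = V/R2 = 9.804/500 = 0.01961 A

Final answer: 0.01961 A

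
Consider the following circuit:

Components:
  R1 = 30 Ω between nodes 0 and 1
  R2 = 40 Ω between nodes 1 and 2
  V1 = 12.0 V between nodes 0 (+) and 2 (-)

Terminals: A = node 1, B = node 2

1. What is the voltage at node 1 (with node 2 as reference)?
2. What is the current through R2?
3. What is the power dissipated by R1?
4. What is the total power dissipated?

Nodal analysis, taking node 2 as the 0 V reference.
Source V1 fixes V_0 = 12 V.
KCL at each unknown node (sum of currents leaving = 0; resistances in Ω):
  Node 1: (V_1 - 12)/30 + (V_1 - 0)/40 = 0
Collecting terms: 0.05833 × V_1 = 0.4  =>  V_1 = 6.857 V
Part 1:
  Read off the nodal solution: V_1 = 6.857 V
Part 2:
  I_R2 = (V_1 - V_2)/R2 = (6.857 - 0)/40 = 0.1714 A
  Magnitude: I_R2 = 0.1714 A
Part 3:
  I_R1 = (V_0 - V_1)/R1 = (12 - 6.857)/30 = 0.1714 A
  P_R1 = I_R1² × R1 = (0.1714)² × 30 = 0.8816 W
Part 4:
  Power in each resistor, P = (ΔV)²/R:
    P_R1 = (12 - 6.857)²/30 = 0.8816 W
    P_R2 = (6.857 - 0)²/40 = 1.176 W
  P_total = P_R1 + P_R2 = 2.057 W

Final answers:
1. V_1 = 6.857 V
2. I_R2 = 0.1714 A
3. P_R1 = 0.8816 W
4. P_total = 2.057 W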